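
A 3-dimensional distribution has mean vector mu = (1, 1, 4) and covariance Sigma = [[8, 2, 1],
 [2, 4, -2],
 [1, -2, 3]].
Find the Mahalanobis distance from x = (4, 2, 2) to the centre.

Step 1 — centre the observation: (x - mu) = (3, 1, -2).

Step 2 — invert Sigma (cofactor / det for 3×3, or solve directly):
  Sigma^{-1} = [[0.2, -0.2, -0.2],
 [-0.2, 0.575, 0.45],
 [-0.2, 0.45, 0.7]].

Step 3 — form the quadratic (x - mu)^T · Sigma^{-1} · (x - mu):
  Sigma^{-1} · (x - mu) = (0.8, -0.925, -1.55).
  (x - mu)^T · [Sigma^{-1} · (x - mu)] = (3)·(0.8) + (1)·(-0.925) + (-2)·(-1.55) = 4.575.

Step 4 — take square root: d = √(4.575) ≈ 2.1389.

d(x, mu) = √(4.575) ≈ 2.1389


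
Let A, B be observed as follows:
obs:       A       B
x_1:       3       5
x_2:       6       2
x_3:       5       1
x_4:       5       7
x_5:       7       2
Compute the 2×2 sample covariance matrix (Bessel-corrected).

Step 1 — column means:
  mean(A) = (3 + 6 + 5 + 5 + 7) / 5 = 26/5 = 5.2
  mean(B) = (5 + 2 + 1 + 7 + 2) / 5 = 17/5 = 3.4

Step 2 — sample covariance S[i,j] = (1/(n-1)) · Σ_k (x_{k,i} - mean_i) · (x_{k,j} - mean_j), with n-1 = 4.
  S[A,A] = ((-2.2)·(-2.2) + (0.8)·(0.8) + (-0.2)·(-0.2) + (-0.2)·(-0.2) + (1.8)·(1.8)) / 4 = 8.8/4 = 2.2
  S[A,B] = ((-2.2)·(1.6) + (0.8)·(-1.4) + (-0.2)·(-2.4) + (-0.2)·(3.6) + (1.8)·(-1.4)) / 4 = -7.4/4 = -1.85
  S[B,B] = ((1.6)·(1.6) + (-1.4)·(-1.4) + (-2.4)·(-2.4) + (3.6)·(3.6) + (-1.4)·(-1.4)) / 4 = 25.2/4 = 6.3

S is symmetric (S[j,i] = S[i,j]). Assembling:

S = [[2.2, -1.85],
 [-1.85, 6.3]]


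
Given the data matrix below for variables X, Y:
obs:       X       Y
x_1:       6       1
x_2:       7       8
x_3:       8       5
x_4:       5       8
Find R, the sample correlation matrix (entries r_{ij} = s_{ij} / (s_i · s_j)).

Step 1 — column means:
  mean(X) = (6 + 7 + 8 + 5) / 4 = 26/4 = 6.5
  mean(Y) = (1 + 8 + 5 + 8) / 4 = 22/4 = 5.5

Step 2 — sample variances and covariances s[i,j] = (1/(n-1)) · Σ_k (x_{k,i} - mean_i) · (x_{k,j} - mean_j), with n-1 = 3:
  s[X,X] = ((-0.5)·(-0.5) + (0.5)·(0.5) + (1.5)·(1.5) + (-1.5)·(-1.5)) / 3 = 5/3 = 1.6667
  s[X,Y] = ((-0.5)·(-4.5) + (0.5)·(2.5) + (1.5)·(-0.5) + (-1.5)·(2.5)) / 3 = -1/3 = -0.3333
  s[Y,Y] = ((-4.5)·(-4.5) + (2.5)·(2.5) + (-0.5)·(-0.5) + (2.5)·(2.5)) / 3 = 33/3 = 11
  Sample standard deviations s_i = √(s[i,i]):
  s(X) = √(1.6667) = 1.291
  s(Y) = √(11) = 3.3166

Step 3 — r_{ij} = s_{ij} / (s_i · s_j):
  r[X,X] = 1 (diagonal).
  r[X,Y] = -0.3333 / (1.291 · 3.3166) = -0.3333 / 4.2817 = -0.0778
  r[Y,Y] = 1 (diagonal).

R is symmetric with unit diagonal. Assembling:

R = [[1, -0.0778],
 [-0.0778, 1]]


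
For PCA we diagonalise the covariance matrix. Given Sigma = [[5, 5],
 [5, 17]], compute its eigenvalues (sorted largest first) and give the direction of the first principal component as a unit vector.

Step 1 — characteristic polynomial of 2×2 Sigma:
  det(Sigma - λI) = λ² - trace · λ + det = 0.
  trace = 5 + 17 = 22, det = 5·17 - (5)² = 60.
Step 2 — discriminant:
  Δ = trace² - 4·det = 484 - 240 = 244.
Step 3 — eigenvalues:
  λ = (trace ± √Δ)/2 = (22 ± 15.6205)/2,
  λ_1 = 18.8102,  λ_2 = 3.1898.

Step 4 — unit eigenvector for λ_1: solve (Sigma - λ_1 I)v = 0. First row:
  (5 - 18.8102)·v_x + (5)·v_y = 0, i.e. (-13.8102)·v_x + (5)·v_y = 0,
  so v ∝ (b, λ_1 - a) = (5, 13.8102) = u.
  ||u|| = √((5)² + (13.8102)²) = √(215.723) ≈ 14.6875,
  v_1 = u/||u|| ≈ (0.3404, 0.9403) (||v_1|| = 1).

λ_1 = 18.8102,  λ_2 = 3.1898;  v_1 ≈ (0.3404, 0.9403)


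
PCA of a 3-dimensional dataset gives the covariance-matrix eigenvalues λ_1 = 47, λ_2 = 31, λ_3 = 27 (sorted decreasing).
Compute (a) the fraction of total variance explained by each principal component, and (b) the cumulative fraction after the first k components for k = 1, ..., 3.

Step 1 — total variance = trace(Sigma) = Σ λ_i = 47 + 31 + 27 = 105.

Step 2 — fraction explained by component i = λ_i / Σ λ:
  PC1: 47/105 = 0.4476
  PC2: 31/105 = 0.2952
  PC3: 27/105 = 0.2571

Step 3 — cumulative fraction after k components = (λ_1 + ... + λ_k) / Σ λ:
  k = 1: 47/105 = 0.4476
  k = 2: (47 + 31)/105 = 78/105 = 0.7429
  k = 3: (47 + 31 + 27)/105 = 105/105 = 1

Summary (fraction, with percent):

explained: PC1 0.4476 (44.76%), PC2 0.2952 (29.52%), PC3 0.2571 (25.71%);  cumulative: 0.4476, 0.7429, 1


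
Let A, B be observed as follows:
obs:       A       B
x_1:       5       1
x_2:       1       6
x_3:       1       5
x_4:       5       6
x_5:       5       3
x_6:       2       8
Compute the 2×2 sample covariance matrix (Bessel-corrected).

Step 1 — column means:
  mean(A) = (5 + 1 + 1 + 5 + 5 + 2) / 6 = 19/6 = 3.1667
  mean(B) = (1 + 6 + 5 + 6 + 3 + 8) / 6 = 29/6 = 4.8333

Step 2 — sample covariance S[i,j] = (1/(n-1)) · Σ_k (x_{k,i} - mean_i) · (x_{k,j} - mean_j), with n-1 = 5.
  S[A,A] = ((1.8333)·(1.8333) + (-2.1667)·(-2.1667) + (-2.1667)·(-2.1667) + (1.8333)·(1.8333) + (1.8333)·(1.8333) + (-1.1667)·(-1.1667)) / 5 = 20.8333/5 = 4.1667
  S[A,B] = ((1.8333)·(-3.8333) + (-2.1667)·(1.1667) + (-2.1667)·(0.1667) + (1.8333)·(1.1667) + (1.8333)·(-1.8333) + (-1.1667)·(3.1667)) / 5 = -14.8333/5 = -2.9667
  S[B,B] = ((-3.8333)·(-3.8333) + (1.1667)·(1.1667) + (0.1667)·(0.1667) + (1.1667)·(1.1667) + (-1.8333)·(-1.8333) + (3.1667)·(3.1667)) / 5 = 30.8333/5 = 6.1667

S is symmetric (S[j,i] = S[i,j]). Assembling:

S = [[4.1667, -2.9667],
 [-2.9667, 6.1667]]


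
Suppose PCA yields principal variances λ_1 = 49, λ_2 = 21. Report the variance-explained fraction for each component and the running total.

Step 1 — total variance = trace(Sigma) = Σ λ_i = 49 + 21 = 70.

Step 2 — fraction explained by component i = λ_i / Σ λ:
  PC1: 49/70 = 0.7
  PC2: 21/70 = 0.3

Step 3 — cumulative fraction after k components = (λ_1 + ... + λ_k) / Σ λ:
  k = 1: 49/70 = 0.7
  k = 2: (49 + 21)/70 = 70/70 = 1

Summary (fraction, with percent):

explained: PC1 0.7 (70%), PC2 0.3 (30%);  cumulative: 0.7, 1


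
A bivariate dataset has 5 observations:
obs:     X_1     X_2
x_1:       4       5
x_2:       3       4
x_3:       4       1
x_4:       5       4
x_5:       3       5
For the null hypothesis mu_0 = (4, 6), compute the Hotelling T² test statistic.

Step 1 — sample mean vector:
  mean(X_1) = (4 + 3 + 4 + 5 + 3) / 5 = 19/5 = 3.8
  mean(X_2) = (5 + 4 + 1 + 4 + 5) / 5 = 19/5 = 3.8
  x̄ = (3.8, 3.8),  deviation x̄ - mu_0 = (3.8, 3.8) - (4, 6) = (-0.2, -2.2).

Step 2 — sample covariance matrix, S[i,j] = (1/(n-1)) · Σ_k (x_{k,i} - mean_i) · (x_{k,j} - mean_j), divisor n-1 = 4:
  S[X_1,X_1] = ((0.2)·(0.2) + (-0.8)·(-0.8) + (0.2)·(0.2) + (1.2)·(1.2) + (-0.8)·(-0.8)) / 4 = 2.8/4 = 0.7
  S[X_1,X_2] = ((0.2)·(1.2) + (-0.8)·(0.2) + (0.2)·(-2.8) + (1.2)·(0.2) + (-0.8)·(1.2)) / 4 = -1.2/4 = -0.3
  S[X_2,X_2] = ((1.2)·(1.2) + (0.2)·(0.2) + (-2.8)·(-2.8) + (0.2)·(0.2) + (1.2)·(1.2)) / 4 = 10.8/4 = 2.7
  S = [[0.7, -0.3],
 [-0.3, 2.7]].

Step 3 — invert S. det(S) = 0.7·2.7 - (-0.3)² = 1.8.
  S^{-1} = (1/det) · [[d, -b], [-b, a]] = [[1.5, 0.1667],
 [0.1667, 0.3889]].

Step 4 — quadratic form (x̄ - mu_0)^T · S^{-1} · (x̄ - mu_0):
  S^{-1} · (x̄ - mu_0) = (-0.6667, -0.8889),
  (x̄ - mu_0)^T · [...] = (-0.2)·(-0.6667) + (-2.2)·(-0.8889) = 2.0889.

Step 5 — scale by n: T² = 5 · 2.0889 = 10.4444.

T² ≈ 10.4444


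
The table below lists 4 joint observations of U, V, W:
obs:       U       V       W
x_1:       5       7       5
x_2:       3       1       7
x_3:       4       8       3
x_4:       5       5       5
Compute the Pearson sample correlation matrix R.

Step 1 — column means:
  mean(U) = (5 + 3 + 4 + 5) / 4 = 17/4 = 4.25
  mean(V) = (7 + 1 + 8 + 5) / 4 = 21/4 = 5.25
  mean(W) = (5 + 7 + 3 + 5) / 4 = 20/4 = 5

Step 2 — sample variances and covariances s[i,j] = (1/(n-1)) · Σ_k (x_{k,i} - mean_i) · (x_{k,j} - mean_j), with n-1 = 3:
  s[U,U] = ((0.75)·(0.75) + (-1.25)·(-1.25) + (-0.25)·(-0.25) + (0.75)·(0.75)) / 3 = 2.75/3 = 0.9167
  s[U,V] = ((0.75)·(1.75) + (-1.25)·(-4.25) + (-0.25)·(2.75) + (0.75)·(-0.25)) / 3 = 5.75/3 = 1.9167
  s[U,W] = ((0.75)·(0) + (-1.25)·(2) + (-0.25)·(-2) + (0.75)·(0)) / 3 = -2/3 = -0.6667
  s[V,V] = ((1.75)·(1.75) + (-4.25)·(-4.25) + (2.75)·(2.75) + (-0.25)·(-0.25)) / 3 = 28.75/3 = 9.5833
  s[V,W] = ((1.75)·(0) + (-4.25)·(2) + (2.75)·(-2) + (-0.25)·(0)) / 3 = -14/3 = -4.6667
  s[W,W] = ((0)·(0) + (2)·(2) + (-2)·(-2) + (0)·(0)) / 3 = 8/3 = 2.6667
  Sample standard deviations s_i = √(s[i,i]):
  s(U) = √(0.9167) = 0.9574
  s(V) = √(9.5833) = 3.0957
  s(W) = √(2.6667) = 1.633

Step 3 — r_{ij} = s_{ij} / (s_i · s_j):
  r[U,U] = 1 (diagonal).
  r[U,V] = 1.9167 / (0.9574 · 3.0957) = 1.9167 / 2.9639 = 0.6467
  r[U,W] = -0.6667 / (0.9574 · 1.633) = -0.6667 / 1.5635 = -0.4264
  r[V,V] = 1 (diagonal).
  r[V,W] = -4.6667 / (3.0957 · 1.633) = -4.6667 / 5.0553 = -0.9231
  r[W,W] = 1 (diagonal).

R is symmetric with unit diagonal. Assembling:

R = [[1, 0.6467, -0.4264],
 [0.6467, 1, -0.9231],
 [-0.4264, -0.9231, 1]]


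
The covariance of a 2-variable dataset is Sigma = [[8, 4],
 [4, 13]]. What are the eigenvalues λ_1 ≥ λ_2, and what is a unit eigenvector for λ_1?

Step 1 — characteristic polynomial of 2×2 Sigma:
  det(Sigma - λI) = λ² - trace · λ + det = 0.
  trace = 8 + 13 = 21, det = 8·13 - (4)² = 88.
Step 2 — discriminant:
  Δ = trace² - 4·det = 441 - 352 = 89.
Step 3 — eigenvalues:
  λ = (trace ± √Δ)/2 = (21 ± 9.434)/2,
  λ_1 = 15.217,  λ_2 = 5.783.

Step 4 — unit eigenvector for λ_1: solve (Sigma - λ_1 I)v = 0. First row:
  (8 - 15.217)·v_x + (4)·v_y = 0, i.e. (-7.217)·v_x + (4)·v_y = 0,
  so v ∝ (b, λ_1 - a) = (4, 7.217) = u.
  ||u|| = √((4)² + (7.217)²) = √(68.085) ≈ 8.2514,
  v_1 = u/||u|| ≈ (0.4848, 0.8746) (||v_1|| = 1).

λ_1 = 15.217,  λ_2 = 5.783;  v_1 ≈ (0.4848, 0.8746)


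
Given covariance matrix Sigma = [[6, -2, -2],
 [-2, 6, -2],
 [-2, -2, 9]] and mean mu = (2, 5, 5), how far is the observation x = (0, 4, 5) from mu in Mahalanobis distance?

Step 1 — centre the observation: (x - mu) = (-2, -1, 0).

Step 2 — invert Sigma (cofactor / det for 3×3, or solve directly):
  Sigma^{-1} = [[0.2232, 0.0982, 0.0714],
 [0.0982, 0.2232, 0.0714],
 [0.0714, 0.0714, 0.1429]].

Step 3 — form the quadratic (x - mu)^T · Sigma^{-1} · (x - mu):
  Sigma^{-1} · (x - mu) = (-0.5446, -0.4196, -0.2143).
  (x - mu)^T · [Sigma^{-1} · (x - mu)] = (-2)·(-0.5446) + (-1)·(-0.4196) + (0)·(-0.2143) = 1.5089.

Step 4 — take square root: d = √(1.5089) ≈ 1.2284.

d(x, mu) = √(1.5089) ≈ 1.2284


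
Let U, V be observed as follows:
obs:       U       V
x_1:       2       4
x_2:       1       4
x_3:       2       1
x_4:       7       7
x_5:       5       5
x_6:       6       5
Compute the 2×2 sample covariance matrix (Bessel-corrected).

Step 1 — column means:
  mean(U) = (2 + 1 + 2 + 7 + 5 + 6) / 6 = 23/6 = 3.8333
  mean(V) = (4 + 4 + 1 + 7 + 5 + 5) / 6 = 26/6 = 4.3333

Step 2 — sample covariance S[i,j] = (1/(n-1)) · Σ_k (x_{k,i} - mean_i) · (x_{k,j} - mean_j), with n-1 = 5.
  S[U,U] = ((-1.8333)·(-1.8333) + (-2.8333)·(-2.8333) + (-1.8333)·(-1.8333) + (3.1667)·(3.1667) + (1.1667)·(1.1667) + (2.1667)·(2.1667)) / 5 = 30.8333/5 = 6.1667
  S[U,V] = ((-1.8333)·(-0.3333) + (-2.8333)·(-0.3333) + (-1.8333)·(-3.3333) + (3.1667)·(2.6667) + (1.1667)·(0.6667) + (2.1667)·(0.6667)) / 5 = 18.3333/5 = 3.6667
  S[V,V] = ((-0.3333)·(-0.3333) + (-0.3333)·(-0.3333) + (-3.3333)·(-3.3333) + (2.6667)·(2.6667) + (0.6667)·(0.6667) + (0.6667)·(0.6667)) / 5 = 19.3333/5 = 3.8667

S is symmetric (S[j,i] = S[i,j]). Assembling:

S = [[6.1667, 3.6667],
 [3.6667, 3.8667]]


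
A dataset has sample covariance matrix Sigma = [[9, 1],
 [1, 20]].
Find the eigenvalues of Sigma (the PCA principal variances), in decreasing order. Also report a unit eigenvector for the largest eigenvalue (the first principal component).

Step 1 — characteristic polynomial of 2×2 Sigma:
  det(Sigma - λI) = λ² - trace · λ + det = 0.
  trace = 9 + 20 = 29, det = 9·20 - (1)² = 179.
Step 2 — discriminant:
  Δ = trace² - 4·det = 841 - 716 = 125.
Step 3 — eigenvalues:
  λ = (trace ± √Δ)/2 = (29 ± 11.1803)/2,
  λ_1 = 20.0902,  λ_2 = 8.9098.

Step 4 — unit eigenvector for λ_1: solve (Sigma - λ_1 I)v = 0. First row:
  (9 - 20.0902)·v_x + (1)·v_y = 0, i.e. (-11.0902)·v_x + (1)·v_y = 0,
  so v ∝ (b, λ_1 - a) = (1, 11.0902) = u.
  ||u|| = √((1)² + (11.0902)²) = √(123.9919) ≈ 11.1352,
  v_1 = u/||u|| ≈ (0.0898, 0.996) (||v_1|| = 1).

λ_1 = 20.0902,  λ_2 = 8.9098;  v_1 ≈ (0.0898, 0.996)


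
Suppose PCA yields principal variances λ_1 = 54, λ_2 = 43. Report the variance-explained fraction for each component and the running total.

Step 1 — total variance = trace(Sigma) = Σ λ_i = 54 + 43 = 97.

Step 2 — fraction explained by component i = λ_i / Σ λ:
  PC1: 54/97 = 0.5567
  PC2: 43/97 = 0.4433

Step 3 — cumulative fraction after k components = (λ_1 + ... + λ_k) / Σ λ:
  k = 1: 54/97 = 0.5567
  k = 2: (54 + 43)/97 = 97/97 = 1

Summary (fraction, with percent):

explained: PC1 0.5567 (55.67%), PC2 0.4433 (44.33%);  cumulative: 0.5567, 1


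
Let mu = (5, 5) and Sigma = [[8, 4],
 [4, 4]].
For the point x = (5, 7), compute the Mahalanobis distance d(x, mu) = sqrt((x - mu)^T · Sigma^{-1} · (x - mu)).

Step 1 — centre the observation: (x - mu) = (0, 2).

Step 2 — invert Sigma. det(Sigma) = 8·4 - (4)² = 16.
  Sigma^{-1} = (1/det) · [[d, -b], [-b, a]] = [[0.25, -0.25],
 [-0.25, 0.5]].

Step 3 — form the quadratic (x - mu)^T · Sigma^{-1} · (x - mu):
  Sigma^{-1} · (x - mu) = (-0.5, 1).
  (x - mu)^T · [Sigma^{-1} · (x - mu)] = (0)·(-0.5) + (2)·(1) = 2.

Step 4 — take square root: d = √(2) ≈ 1.4142.

d(x, mu) = √(2) ≈ 1.4142


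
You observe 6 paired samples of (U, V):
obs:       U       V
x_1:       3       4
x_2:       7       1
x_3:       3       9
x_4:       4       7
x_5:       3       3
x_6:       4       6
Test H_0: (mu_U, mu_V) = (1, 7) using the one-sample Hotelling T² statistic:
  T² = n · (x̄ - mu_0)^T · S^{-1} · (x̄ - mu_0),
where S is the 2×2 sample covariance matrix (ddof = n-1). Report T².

Step 1 — sample mean vector:
  mean(U) = (3 + 7 + 3 + 4 + 3 + 4) / 6 = 24/6 = 4
  mean(V) = (4 + 1 + 9 + 7 + 3 + 6) / 6 = 30/6 = 5
  x̄ = (4, 5),  deviation x̄ - mu_0 = (4, 5) - (1, 7) = (3, -2).

Step 2 — sample covariance matrix, S[i,j] = (1/(n-1)) · Σ_k (x_{k,i} - mean_i) · (x_{k,j} - mean_j), divisor n-1 = 5:
  S[U,U] = ((-1)·(-1) + (3)·(3) + (-1)·(-1) + (0)·(0) + (-1)·(-1) + (0)·(0)) / 5 = 12/5 = 2.4
  S[U,V] = ((-1)·(-1) + (3)·(-4) + (-1)·(4) + (0)·(2) + (-1)·(-2) + (0)·(1)) / 5 = -13/5 = -2.6
  S[V,V] = ((-1)·(-1) + (-4)·(-4) + (4)·(4) + (2)·(2) + (-2)·(-2) + (1)·(1)) / 5 = 42/5 = 8.4
  S = [[2.4, -2.6],
 [-2.6, 8.4]].

Step 3 — invert S. det(S) = 2.4·8.4 - (-2.6)² = 13.4.
  S^{-1} = (1/det) · [[d, -b], [-b, a]] = [[0.6269, 0.194],
 [0.194, 0.1791]].

Step 4 — quadratic form (x̄ - mu_0)^T · S^{-1} · (x̄ - mu_0):
  S^{-1} · (x̄ - mu_0) = (1.4925, 0.2239),
  (x̄ - mu_0)^T · [...] = (3)·(1.4925) + (-2)·(0.2239) = 4.0299.

Step 5 — scale by n: T² = 6 · 4.0299 = 24.1791.

T² ≈ 24.1791


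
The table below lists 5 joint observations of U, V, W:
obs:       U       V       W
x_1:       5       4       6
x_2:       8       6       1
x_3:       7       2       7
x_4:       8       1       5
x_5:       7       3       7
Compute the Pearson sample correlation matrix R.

Step 1 — column means:
  mean(U) = (5 + 8 + 7 + 8 + 7) / 5 = 35/5 = 7
  mean(V) = (4 + 6 + 2 + 1 + 3) / 5 = 16/5 = 3.2
  mean(W) = (6 + 1 + 7 + 5 + 7) / 5 = 26/5 = 5.2

Step 2 — sample variances and covariances s[i,j] = (1/(n-1)) · Σ_k (x_{k,i} - mean_i) · (x_{k,j} - mean_j), with n-1 = 4:
  s[U,U] = ((-2)·(-2) + (1)·(1) + (0)·(0) + (1)·(1) + (0)·(0)) / 4 = 6/4 = 1.5
  s[U,V] = ((-2)·(0.8) + (1)·(2.8) + (0)·(-1.2) + (1)·(-2.2) + (0)·(-0.2)) / 4 = -1/4 = -0.25
  s[U,W] = ((-2)·(0.8) + (1)·(-4.2) + (0)·(1.8) + (1)·(-0.2) + (0)·(1.8)) / 4 = -6/4 = -1.5
  s[V,V] = ((0.8)·(0.8) + (2.8)·(2.8) + (-1.2)·(-1.2) + (-2.2)·(-2.2) + (-0.2)·(-0.2)) / 4 = 14.8/4 = 3.7
  s[V,W] = ((0.8)·(0.8) + (2.8)·(-4.2) + (-1.2)·(1.8) + (-2.2)·(-0.2) + (-0.2)·(1.8)) / 4 = -13.2/4 = -3.3
  s[W,W] = ((0.8)·(0.8) + (-4.2)·(-4.2) + (1.8)·(1.8) + (-0.2)·(-0.2) + (1.8)·(1.8)) / 4 = 24.8/4 = 6.2
  Sample standard deviations s_i = √(s[i,i]):
  s(U) = √(1.5) = 1.2247
  s(V) = √(3.7) = 1.9235
  s(W) = √(6.2) = 2.49

Step 3 — r_{ij} = s_{ij} / (s_i · s_j):
  r[U,U] = 1 (diagonal).
  r[U,V] = -0.25 / (1.2247 · 1.9235) = -0.25 / 2.3558 = -0.1061
  r[U,W] = -1.5 / (1.2247 · 2.49) = -1.5 / 3.0496 = -0.4919
  r[V,V] = 1 (diagonal).
  r[V,W] = -3.3 / (1.9235 · 2.49) = -3.3 / 4.7896 = -0.689
  r[W,W] = 1 (diagonal).

R is symmetric with unit diagonal. Assembling:

R = [[1, -0.1061, -0.4919],
 [-0.1061, 1, -0.689],
 [-0.4919, -0.689, 1]]


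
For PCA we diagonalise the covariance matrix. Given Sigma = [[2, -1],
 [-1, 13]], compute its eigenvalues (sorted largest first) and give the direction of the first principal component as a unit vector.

Step 1 — characteristic polynomial of 2×2 Sigma:
  det(Sigma - λI) = λ² - trace · λ + det = 0.
  trace = 2 + 13 = 15, det = 2·13 - (-1)² = 25.
Step 2 — discriminant:
  Δ = trace² - 4·det = 225 - 100 = 125.
Step 3 — eigenvalues:
  λ = (trace ± √Δ)/2 = (15 ± 11.1803)/2,
  λ_1 = 13.0902,  λ_2 = 1.9098.

Step 4 — unit eigenvector for λ_1: solve (Sigma - λ_1 I)v = 0. First row:
  (2 - 13.0902)·v_x + (-1)·v_y = 0, i.e. (-11.0902)·v_x + (-1)·v_y = 0,
  so v ∝ (b, λ_1 - a) = (-1, 11.0902); multiply by -1 so the first entry is positive: u = (1, -11.0902).
  ||u|| = √((1)² + (-11.0902)²) = √(123.9919) ≈ 11.1352,
  v_1 = u/||u|| ≈ (0.0898, -0.996) (||v_1|| = 1).

λ_1 = 13.0902,  λ_2 = 1.9098;  v_1 ≈ (0.0898, -0.996)


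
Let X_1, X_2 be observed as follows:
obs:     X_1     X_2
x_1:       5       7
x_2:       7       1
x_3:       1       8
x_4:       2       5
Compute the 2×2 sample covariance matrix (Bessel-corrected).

Step 1 — column means:
  mean(X_1) = (5 + 7 + 1 + 2) / 4 = 15/4 = 3.75
  mean(X_2) = (7 + 1 + 8 + 5) / 4 = 21/4 = 5.25

Step 2 — sample covariance S[i,j] = (1/(n-1)) · Σ_k (x_{k,i} - mean_i) · (x_{k,j} - mean_j), with n-1 = 3.
  S[X_1,X_1] = ((1.25)·(1.25) + (3.25)·(3.25) + (-2.75)·(-2.75) + (-1.75)·(-1.75)) / 3 = 22.75/3 = 7.5833
  S[X_1,X_2] = ((1.25)·(1.75) + (3.25)·(-4.25) + (-2.75)·(2.75) + (-1.75)·(-0.25)) / 3 = -18.75/3 = -6.25
  S[X_2,X_2] = ((1.75)·(1.75) + (-4.25)·(-4.25) + (2.75)·(2.75) + (-0.25)·(-0.25)) / 3 = 28.75/3 = 9.5833

S is symmetric (S[j,i] = S[i,j]). Assembling:

S = [[7.5833, -6.25],
 [-6.25, 9.5833]]


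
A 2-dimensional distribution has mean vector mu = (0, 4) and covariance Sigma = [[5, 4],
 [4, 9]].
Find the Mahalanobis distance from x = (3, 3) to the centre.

Step 1 — centre the observation: (x - mu) = (3, -1).

Step 2 — invert Sigma. det(Sigma) = 5·9 - (4)² = 29.
  Sigma^{-1} = (1/det) · [[d, -b], [-b, a]] = [[0.3103, -0.1379],
 [-0.1379, 0.1724]].

Step 3 — form the quadratic (x - mu)^T · Sigma^{-1} · (x - mu):
  Sigma^{-1} · (x - mu) = (1.069, -0.5862).
  (x - mu)^T · [Sigma^{-1} · (x - mu)] = (3)·(1.069) + (-1)·(-0.5862) = 3.7931.

Step 4 — take square root: d = √(3.7931) ≈ 1.9476.

d(x, mu) = √(3.7931) ≈ 1.9476


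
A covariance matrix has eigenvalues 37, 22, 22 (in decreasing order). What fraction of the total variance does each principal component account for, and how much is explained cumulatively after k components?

Step 1 — total variance = trace(Sigma) = Σ λ_i = 37 + 22 + 22 = 81.

Step 2 — fraction explained by component i = λ_i / Σ λ:
  PC1: 37/81 = 0.4568
  PC2: 22/81 = 0.2716
  PC3: 22/81 = 0.2716

Step 3 — cumulative fraction after k components = (λ_1 + ... + λ_k) / Σ λ:
  k = 1: 37/81 = 0.4568
  k = 2: (37 + 22)/81 = 59/81 = 0.7284
  k = 3: (37 + 22 + 22)/81 = 81/81 = 1

Summary (fraction, with percent):

explained: PC1 0.4568 (45.68%), PC2 0.2716 (27.16%), PC3 0.2716 (27.16%);  cumulative: 0.4568, 0.7284, 1


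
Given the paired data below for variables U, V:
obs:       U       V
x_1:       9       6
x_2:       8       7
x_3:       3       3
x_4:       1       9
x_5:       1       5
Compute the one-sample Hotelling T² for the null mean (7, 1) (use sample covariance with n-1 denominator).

Step 1 — sample mean vector:
  mean(U) = (9 + 8 + 3 + 1 + 1) / 5 = 22/5 = 4.4
  mean(V) = (6 + 7 + 3 + 9 + 5) / 5 = 30/5 = 6
  x̄ = (4.4, 6),  deviation x̄ - mu_0 = (4.4, 6) - (7, 1) = (-2.6, 5).

Step 2 — sample covariance matrix, S[i,j] = (1/(n-1)) · Σ_k (x_{k,i} - mean_i) · (x_{k,j} - mean_j), divisor n-1 = 4:
  S[U,U] = ((4.6)·(4.6) + (3.6)·(3.6) + (-1.4)·(-1.4) + (-3.4)·(-3.4) + (-3.4)·(-3.4)) / 4 = 59.2/4 = 14.8
  S[U,V] = ((4.6)·(0) + (3.6)·(1) + (-1.4)·(-3) + (-3.4)·(3) + (-3.4)·(-1)) / 4 = 1/4 = 0.25
  S[V,V] = ((0)·(0) + (1)·(1) + (-3)·(-3) + (3)·(3) + (-1)·(-1)) / 4 = 20/4 = 5
  S = [[14.8, 0.25],
 [0.25, 5]].

Step 3 — invert S. det(S) = 14.8·5 - (0.25)² = 73.9375.
  S^{-1} = (1/det) · [[d, -b], [-b, a]] = [[0.0676, -0.0034],
 [-0.0034, 0.2002]].

Step 4 — quadratic form (x̄ - mu_0)^T · S^{-1} · (x̄ - mu_0):
  S^{-1} · (x̄ - mu_0) = (-0.1927, 1.0096),
  (x̄ - mu_0)^T · [...] = (-2.6)·(-0.1927) + (5)·(1.0096) = 5.5493.

Step 5 — scale by n: T² = 5 · 5.5493 = 27.7464.

T² ≈ 27.7464


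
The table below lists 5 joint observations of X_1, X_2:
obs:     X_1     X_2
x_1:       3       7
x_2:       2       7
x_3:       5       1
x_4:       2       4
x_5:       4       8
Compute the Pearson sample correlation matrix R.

Step 1 — column means:
  mean(X_1) = (3 + 2 + 5 + 2 + 4) / 5 = 16/5 = 3.2
  mean(X_2) = (7 + 7 + 1 + 4 + 8) / 5 = 27/5 = 5.4

Step 2 — sample variances and covariances s[i,j] = (1/(n-1)) · Σ_k (x_{k,i} - mean_i) · (x_{k,j} - mean_j), with n-1 = 4:
  s[X_1,X_1] = ((-0.2)·(-0.2) + (-1.2)·(-1.2) + (1.8)·(1.8) + (-1.2)·(-1.2) + (0.8)·(0.8)) / 4 = 6.8/4 = 1.7
  s[X_1,X_2] = ((-0.2)·(1.6) + (-1.2)·(1.6) + (1.8)·(-4.4) + (-1.2)·(-1.4) + (0.8)·(2.6)) / 4 = -6.4/4 = -1.6
  s[X_2,X_2] = ((1.6)·(1.6) + (1.6)·(1.6) + (-4.4)·(-4.4) + (-1.4)·(-1.4) + (2.6)·(2.6)) / 4 = 33.2/4 = 8.3
  Sample standard deviations s_i = √(s[i,i]):
  s(X_1) = √(1.7) = 1.3038
  s(X_2) = √(8.3) = 2.881

Step 3 — r_{ij} = s_{ij} / (s_i · s_j):
  r[X_1,X_1] = 1 (diagonal).
  r[X_1,X_2] = -1.6 / (1.3038 · 2.881) = -1.6 / 3.7563 = -0.4259
  r[X_2,X_2] = 1 (diagonal).

R is symmetric with unit diagonal. Assembling:

R = [[1, -0.4259],
 [-0.4259, 1]]


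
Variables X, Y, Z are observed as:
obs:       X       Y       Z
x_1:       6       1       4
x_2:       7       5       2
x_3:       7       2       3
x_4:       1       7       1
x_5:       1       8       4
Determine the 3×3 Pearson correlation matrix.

Step 1 — column means:
  mean(X) = (6 + 7 + 7 + 1 + 1) / 5 = 22/5 = 4.4
  mean(Y) = (1 + 5 + 2 + 7 + 8) / 5 = 23/5 = 4.6
  mean(Z) = (4 + 2 + 3 + 1 + 4) / 5 = 14/5 = 2.8

Step 2 — sample variances and covariances s[i,j] = (1/(n-1)) · Σ_k (x_{k,i} - mean_i) · (x_{k,j} - mean_j), with n-1 = 4:
  s[X,X] = ((1.6)·(1.6) + (2.6)·(2.6) + (2.6)·(2.6) + (-3.4)·(-3.4) + (-3.4)·(-3.4)) / 4 = 39.2/4 = 9.8
  s[X,Y] = ((1.6)·(-3.6) + (2.6)·(0.4) + (2.6)·(-2.6) + (-3.4)·(2.4) + (-3.4)·(3.4)) / 4 = -31.2/4 = -7.8
  s[X,Z] = ((1.6)·(1.2) + (2.6)·(-0.8) + (2.6)·(0.2) + (-3.4)·(-1.8) + (-3.4)·(1.2)) / 4 = 2.4/4 = 0.6
  s[Y,Y] = ((-3.6)·(-3.6) + (0.4)·(0.4) + (-2.6)·(-2.6) + (2.4)·(2.4) + (3.4)·(3.4)) / 4 = 37.2/4 = 9.3
  s[Y,Z] = ((-3.6)·(1.2) + (0.4)·(-0.8) + (-2.6)·(0.2) + (2.4)·(-1.8) + (3.4)·(1.2)) / 4 = -5.4/4 = -1.35
  s[Z,Z] = ((1.2)·(1.2) + (-0.8)·(-0.8) + (0.2)·(0.2) + (-1.8)·(-1.8) + (1.2)·(1.2)) / 4 = 6.8/4 = 1.7
  Sample standard deviations s_i = √(s[i,i]):
  s(X) = √(9.8) = 3.1305
  s(Y) = √(9.3) = 3.0496
  s(Z) = √(1.7) = 1.3038

Step 3 — r_{ij} = s_{ij} / (s_i · s_j):
  r[X,X] = 1 (diagonal).
  r[X,Y] = -7.8 / (3.1305 · 3.0496) = -7.8 / 9.5467 = -0.817
  r[X,Z] = 0.6 / (3.1305 · 1.3038) = 0.6 / 4.0817 = 0.147
  r[Y,Y] = 1 (diagonal).
  r[Y,Z] = -1.35 / (3.0496 · 1.3038) = -1.35 / 3.9762 = -0.3395
  r[Z,Z] = 1 (diagonal).

R is symmetric with unit diagonal. Assembling:

R = [[1, -0.817, 0.147],
 [-0.817, 1, -0.3395],
 [0.147, -0.3395, 1]]


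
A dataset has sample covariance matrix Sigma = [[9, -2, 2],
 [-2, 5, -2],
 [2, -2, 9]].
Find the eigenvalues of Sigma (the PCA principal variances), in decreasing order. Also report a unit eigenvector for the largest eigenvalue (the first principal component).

Step 1 — characteristic polynomial p(λ) = det(λI - Sigma) = λ³ - tr·λ² + c_1·λ - det, where tr = trace, c_1 = sum of the principal 2×2 minors, det = det(Sigma):
  tr = 9 + 5 + 9 = 23,
  c_1 = (9·5 - (-2)²) + (9·9 - (2)²) + (5·9 - (-2)²) = 41 + 77 + 41 = 159,
  det = 9·(5·9 - (-2)²) - (-2)·((-2)·9 - (-2)·(2)) + (2)·((-2)·(-2) - 5·(2)) = 9·(41) - (-2)·(-14) + (2)·(-6) = 329.
  So p(λ) = λ³ - 23λ² + 159λ - 329.
Step 2 — look for an integer root (rational root theorem: any rational root is an integer divisor of 329). Testing λ = 7:
  p(7) = 343 - 1127 + 1113 - 329 = 0  ✓
  Dividing out (λ - 7): p(λ) = (λ - 7)(λ² - 16λ + 47).
Step 3 — remaining eigenvalues from the quadratic λ² - 16λ + 47 = 0:
  Δ = 16² - 4·47 = 256 - 188 = 68,  λ = (16 ± √68)/2 = (16 ± 8.2462)/2 ≈ 12.1231 or 3.8769.
  Sorted: λ_1 = 12.1231,  λ_2 = 7,  λ_3 = 3.8769  (check: sum = 23 = tr ✓).

Step 4 — unit eigenvector for λ_1 ≈ 12.1231: v spans the null space of (Sigma - λ_1 I), whose rows are
  r_1 = (-3.1231, -2, 2),  r_2 = (-2, -7.1231, -2),  r_3 = (2, -2, -3.1231).
  v is orthogonal to every row, so take v ∝ r_1 × r_2 = ((-2)·(-2) - (2)·(-7.1231), (2)·(-2) - (-3.1231)·(-2), (-3.1231)·(-7.1231) - (-2)·(-2)) ≈ (18.2462, -10.2462, 18.2462).
  Let u = (18.2462, -10.2462, 18.2462).
  ||u|| = √((18.2462)² + (-10.2462)² + (18.2462)²) = √(770.8333) ≈ 27.7639,  v_1 = u/||u|| ≈ (0.6572, -0.369, 0.6572) (||v_1|| = 1).

λ_1 = 12.1231,  λ_2 = 7,  λ_3 = 3.8769;  v_1 ≈ (0.6572, -0.369, 0.6572)


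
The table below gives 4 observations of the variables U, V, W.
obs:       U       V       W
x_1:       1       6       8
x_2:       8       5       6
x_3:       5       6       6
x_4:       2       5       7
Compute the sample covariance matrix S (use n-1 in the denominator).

Step 1 — column means:
  mean(U) = (1 + 8 + 5 + 2) / 4 = 16/4 = 4
  mean(V) = (6 + 5 + 6 + 5) / 4 = 22/4 = 5.5
  mean(W) = (8 + 6 + 6 + 7) / 4 = 27/4 = 6.75

Step 2 — sample covariance S[i,j] = (1/(n-1)) · Σ_k (x_{k,i} - mean_i) · (x_{k,j} - mean_j), with n-1 = 3.
  S[U,U] = ((-3)·(-3) + (4)·(4) + (1)·(1) + (-2)·(-2)) / 3 = 30/3 = 10
  S[U,V] = ((-3)·(0.5) + (4)·(-0.5) + (1)·(0.5) + (-2)·(-0.5)) / 3 = -2/3 = -0.6667
  S[U,W] = ((-3)·(1.25) + (4)·(-0.75) + (1)·(-0.75) + (-2)·(0.25)) / 3 = -8/3 = -2.6667
  S[V,V] = ((0.5)·(0.5) + (-0.5)·(-0.5) + (0.5)·(0.5) + (-0.5)·(-0.5)) / 3 = 1/3 = 0.3333
  S[V,W] = ((0.5)·(1.25) + (-0.5)·(-0.75) + (0.5)·(-0.75) + (-0.5)·(0.25)) / 3 = 0.5/3 = 0.1667
  S[W,W] = ((1.25)·(1.25) + (-0.75)·(-0.75) + (-0.75)·(-0.75) + (0.25)·(0.25)) / 3 = 2.75/3 = 0.9167

S is symmetric (S[j,i] = S[i,j]). Assembling:

S = [[10, -0.6667, -2.6667],
 [-0.6667, 0.3333, 0.1667],
 [-2.6667, 0.1667, 0.9167]]


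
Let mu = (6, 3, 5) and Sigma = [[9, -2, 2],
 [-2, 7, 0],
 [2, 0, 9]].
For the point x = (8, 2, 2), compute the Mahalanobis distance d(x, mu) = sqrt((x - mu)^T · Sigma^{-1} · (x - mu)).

Step 1 — centre the observation: (x - mu) = (2, -1, -3).

Step 2 — invert Sigma (cofactor / det for 3×3, or solve directly):
  Sigma^{-1} = [[0.1252, 0.0358, -0.0278],
 [0.0358, 0.1531, -0.008],
 [-0.0278, -0.008, 0.1173]].

Step 3 — form the quadratic (x - mu)^T · Sigma^{-1} · (x - mu):
  Sigma^{-1} · (x - mu) = (0.2982, -0.0577, -0.3996).
  (x - mu)^T · [Sigma^{-1} · (x - mu)] = (2)·(0.2982) + (-1)·(-0.0577) + (-3)·(-0.3996) = 1.8529.

Step 4 — take square root: d = √(1.8529) ≈ 1.3612.

d(x, mu) = √(1.8529) ≈ 1.3612


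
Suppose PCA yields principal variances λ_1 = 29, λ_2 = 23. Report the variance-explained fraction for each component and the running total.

Step 1 — total variance = trace(Sigma) = Σ λ_i = 29 + 23 = 52.

Step 2 — fraction explained by component i = λ_i / Σ λ:
  PC1: 29/52 = 0.5577
  PC2: 23/52 = 0.4423

Step 3 — cumulative fraction after k components = (λ_1 + ... + λ_k) / Σ λ:
  k = 1: 29/52 = 0.5577
  k = 2: (29 + 23)/52 = 52/52 = 1

Summary (fraction, with percent):

explained: PC1 0.5577 (55.77%), PC2 0.4423 (44.23%);  cumulative: 0.5577, 1


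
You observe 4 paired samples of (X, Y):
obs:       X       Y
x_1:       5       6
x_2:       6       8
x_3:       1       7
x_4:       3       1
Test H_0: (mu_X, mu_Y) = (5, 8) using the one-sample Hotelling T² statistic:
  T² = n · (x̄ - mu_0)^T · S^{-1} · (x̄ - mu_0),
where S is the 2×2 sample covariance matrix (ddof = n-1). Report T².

Step 1 — sample mean vector:
  mean(X) = (5 + 6 + 1 + 3) / 4 = 15/4 = 3.75
  mean(Y) = (6 + 8 + 7 + 1) / 4 = 22/4 = 5.5
  x̄ = (3.75, 5.5),  deviation x̄ - mu_0 = (3.75, 5.5) - (5, 8) = (-1.25, -2.5).

Step 2 — sample covariance matrix, S[i,j] = (1/(n-1)) · Σ_k (x_{k,i} - mean_i) · (x_{k,j} - mean_j), divisor n-1 = 3:
  S[X,X] = ((1.25)·(1.25) + (2.25)·(2.25) + (-2.75)·(-2.75) + (-0.75)·(-0.75)) / 3 = 14.75/3 = 4.9167
  S[X,Y] = ((1.25)·(0.5) + (2.25)·(2.5) + (-2.75)·(1.5) + (-0.75)·(-4.5)) / 3 = 5.5/3 = 1.8333
  S[Y,Y] = ((0.5)·(0.5) + (2.5)·(2.5) + (1.5)·(1.5) + (-4.5)·(-4.5)) / 3 = 29/3 = 9.6667
  S = [[4.9167, 1.8333],
 [1.8333, 9.6667]].

Step 3 — invert S. det(S) = 4.9167·9.6667 - (1.8333)² = 44.1667.
  S^{-1} = (1/det) · [[d, -b], [-b, a]] = [[0.2189, -0.0415],
 [-0.0415, 0.1113]].

Step 4 — quadratic form (x̄ - mu_0)^T · S^{-1} · (x̄ - mu_0):
  S^{-1} · (x̄ - mu_0) = (-0.1698, -0.2264),
  (x̄ - mu_0)^T · [...] = (-1.25)·(-0.1698) + (-2.5)·(-0.2264) = 0.7783.

Step 5 — scale by n: T² = 4 · 0.7783 = 3.1132.

T² ≈ 3.1132


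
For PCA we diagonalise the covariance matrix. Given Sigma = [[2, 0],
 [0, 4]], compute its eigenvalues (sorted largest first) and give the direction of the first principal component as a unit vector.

Step 1 — characteristic polynomial of 2×2 Sigma:
  det(Sigma - λI) = λ² - trace · λ + det = 0.
  trace = 2 + 4 = 6, det = 2·4 - (0)² = 8.
Step 2 — discriminant:
  Δ = trace² - 4·det = 36 - 32 = 4.
Step 3 — eigenvalues:
  λ = (trace ± √Δ)/2 = (6 ± 2)/2,
  λ_1 = 4,  λ_2 = 2.

Step 4 — unit eigenvector for λ_1: Sigma is diagonal, so its eigenvectors are the coordinate axes. λ_1 = 4 is the diagonal entry on the second coordinate axis, hence
  v_1 = (0, 1) (||v_1|| = 1).

λ_1 = 4,  λ_2 = 2;  v_1 ≈ (0, 1)


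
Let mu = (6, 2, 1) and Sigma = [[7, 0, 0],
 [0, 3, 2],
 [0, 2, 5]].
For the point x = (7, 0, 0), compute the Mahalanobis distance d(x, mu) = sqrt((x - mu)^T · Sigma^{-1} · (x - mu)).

Step 1 — centre the observation: (x - mu) = (1, -2, -1).

Step 2 — invert Sigma (cofactor / det for 3×3, or solve directly):
  Sigma^{-1} = [[0.1429, 0, 0],
 [0, 0.4545, -0.1818],
 [0, -0.1818, 0.2727]].

Step 3 — form the quadratic (x - mu)^T · Sigma^{-1} · (x - mu):
  Sigma^{-1} · (x - mu) = (0.1429, -0.7273, 0.0909).
  (x - mu)^T · [Sigma^{-1} · (x - mu)] = (1)·(0.1429) + (-2)·(-0.7273) + (-1)·(0.0909) = 1.5065.

Step 4 — take square root: d = √(1.5065) ≈ 1.2274.

d(x, mu) = √(1.5065) ≈ 1.2274


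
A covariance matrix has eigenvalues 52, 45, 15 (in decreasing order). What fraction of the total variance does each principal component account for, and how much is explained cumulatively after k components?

Step 1 — total variance = trace(Sigma) = Σ λ_i = 52 + 45 + 15 = 112.

Step 2 — fraction explained by component i = λ_i / Σ λ:
  PC1: 52/112 = 0.4643
  PC2: 45/112 = 0.4018
  PC3: 15/112 = 0.1339

Step 3 — cumulative fraction after k components = (λ_1 + ... + λ_k) / Σ λ:
  k = 1: 52/112 = 0.4643
  k = 2: (52 + 45)/112 = 97/112 = 0.8661
  k = 3: (52 + 45 + 15)/112 = 112/112 = 1

Summary (fraction, with percent):

explained: PC1 0.4643 (46.43%), PC2 0.4018 (40.18%), PC3 0.1339 (13.39%);  cumulative: 0.4643, 0.8661, 1


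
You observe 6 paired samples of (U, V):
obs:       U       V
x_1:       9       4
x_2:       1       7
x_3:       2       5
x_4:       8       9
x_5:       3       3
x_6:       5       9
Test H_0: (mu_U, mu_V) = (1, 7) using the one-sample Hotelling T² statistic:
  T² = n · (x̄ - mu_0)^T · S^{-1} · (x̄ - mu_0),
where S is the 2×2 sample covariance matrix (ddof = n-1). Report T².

Step 1 — sample mean vector:
  mean(U) = (9 + 1 + 2 + 8 + 3 + 5) / 6 = 28/6 = 4.6667
  mean(V) = (4 + 7 + 5 + 9 + 3 + 9) / 6 = 37/6 = 6.1667
  x̄ = (4.6667, 6.1667),  deviation x̄ - mu_0 = (4.6667, 6.1667) - (1, 7) = (3.6667, -0.8333).

Step 2 — sample covariance matrix, S[i,j] = (1/(n-1)) · Σ_k (x_{k,i} - mean_i) · (x_{k,j} - mean_j), divisor n-1 = 5:
  S[U,U] = ((4.3333)·(4.3333) + (-3.6667)·(-3.6667) + (-2.6667)·(-2.6667) + (3.3333)·(3.3333) + (-1.6667)·(-1.6667) + (0.3333)·(0.3333)) / 5 = 53.3333/5 = 10.6667
  S[U,V] = ((4.3333)·(-2.1667) + (-3.6667)·(0.8333) + (-2.6667)·(-1.1667) + (3.3333)·(2.8333) + (-1.6667)·(-3.1667) + (0.3333)·(2.8333)) / 5 = 6.3333/5 = 1.2667
  S[V,V] = ((-2.1667)·(-2.1667) + (0.8333)·(0.8333) + (-1.1667)·(-1.1667) + (2.8333)·(2.8333) + (-3.1667)·(-3.1667) + (2.8333)·(2.8333)) / 5 = 32.8333/5 = 6.5667
  S = [[10.6667, 1.2667],
 [1.2667, 6.5667]].

Step 3 — invert S. det(S) = 10.6667·6.5667 - (1.2667)² = 68.44.
  S^{-1} = (1/det) · [[d, -b], [-b, a]] = [[0.0959, -0.0185],
 [-0.0185, 0.1559]].

Step 4 — quadratic form (x̄ - mu_0)^T · S^{-1} · (x̄ - mu_0):
  S^{-1} · (x̄ - mu_0) = (0.3672, -0.1977),
  (x̄ - mu_0)^T · [...] = (3.6667)·(0.3672) + (-0.8333)·(-0.1977) = 1.5113.

Step 5 — scale by n: T² = 6 · 1.5113 = 9.0678.

T² ≈ 9.0678


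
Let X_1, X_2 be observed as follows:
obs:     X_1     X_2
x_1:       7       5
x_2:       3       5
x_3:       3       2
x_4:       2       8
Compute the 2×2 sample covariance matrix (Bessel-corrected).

Step 1 — column means:
  mean(X_1) = (7 + 3 + 3 + 2) / 4 = 15/4 = 3.75
  mean(X_2) = (5 + 5 + 2 + 8) / 4 = 20/4 = 5

Step 2 — sample covariance S[i,j] = (1/(n-1)) · Σ_k (x_{k,i} - mean_i) · (x_{k,j} - mean_j), with n-1 = 3.
  S[X_1,X_1] = ((3.25)·(3.25) + (-0.75)·(-0.75) + (-0.75)·(-0.75) + (-1.75)·(-1.75)) / 3 = 14.75/3 = 4.9167
  S[X_1,X_2] = ((3.25)·(0) + (-0.75)·(0) + (-0.75)·(-3) + (-1.75)·(3)) / 3 = -3/3 = -1
  S[X_2,X_2] = ((0)·(0) + (0)·(0) + (-3)·(-3) + (3)·(3)) / 3 = 18/3 = 6

S is symmetric (S[j,i] = S[i,j]). Assembling:

S = [[4.9167, -1],
 [-1, 6]]


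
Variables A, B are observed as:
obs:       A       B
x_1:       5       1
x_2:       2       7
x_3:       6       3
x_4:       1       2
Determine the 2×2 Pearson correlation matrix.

Step 1 — column means:
  mean(A) = (5 + 2 + 6 + 1) / 4 = 14/4 = 3.5
  mean(B) = (1 + 7 + 3 + 2) / 4 = 13/4 = 3.25

Step 2 — sample variances and covariances s[i,j] = (1/(n-1)) · Σ_k (x_{k,i} - mean_i) · (x_{k,j} - mean_j), with n-1 = 3:
  s[A,A] = ((1.5)·(1.5) + (-1.5)·(-1.5) + (2.5)·(2.5) + (-2.5)·(-2.5)) / 3 = 17/3 = 5.6667
  s[A,B] = ((1.5)·(-2.25) + (-1.5)·(3.75) + (2.5)·(-0.25) + (-2.5)·(-1.25)) / 3 = -6.5/3 = -2.1667
  s[B,B] = ((-2.25)·(-2.25) + (3.75)·(3.75) + (-0.25)·(-0.25) + (-1.25)·(-1.25)) / 3 = 20.75/3 = 6.9167
  Sample standard deviations s_i = √(s[i,i]):
  s(A) = √(5.6667) = 2.3805
  s(B) = √(6.9167) = 2.63

Step 3 — r_{ij} = s_{ij} / (s_i · s_j):
  r[A,A] = 1 (diagonal).
  r[A,B] = -2.1667 / (2.3805 · 2.63) = -2.1667 / 6.2605 = -0.3461
  r[B,B] = 1 (diagonal).

R is symmetric with unit diagonal. Assembling:

R = [[1, -0.3461],
 [-0.3461, 1]]


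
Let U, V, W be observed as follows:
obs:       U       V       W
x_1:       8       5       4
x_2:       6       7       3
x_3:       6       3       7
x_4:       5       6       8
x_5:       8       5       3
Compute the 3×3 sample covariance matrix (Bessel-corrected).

Step 1 — column means:
  mean(U) = (8 + 6 + 6 + 5 + 8) / 5 = 33/5 = 6.6
  mean(V) = (5 + 7 + 3 + 6 + 5) / 5 = 26/5 = 5.2
  mean(W) = (4 + 3 + 7 + 8 + 3) / 5 = 25/5 = 5

Step 2 — sample covariance S[i,j] = (1/(n-1)) · Σ_k (x_{k,i} - mean_i) · (x_{k,j} - mean_j), with n-1 = 4.
  S[U,U] = ((1.4)·(1.4) + (-0.6)·(-0.6) + (-0.6)·(-0.6) + (-1.6)·(-1.6) + (1.4)·(1.4)) / 4 = 7.2/4 = 1.8
  S[U,V] = ((1.4)·(-0.2) + (-0.6)·(1.8) + (-0.6)·(-2.2) + (-1.6)·(0.8) + (1.4)·(-0.2)) / 4 = -1.6/4 = -0.4
  S[U,W] = ((1.4)·(-1) + (-0.6)·(-2) + (-0.6)·(2) + (-1.6)·(3) + (1.4)·(-2)) / 4 = -9/4 = -2.25
  S[V,V] = ((-0.2)·(-0.2) + (1.8)·(1.8) + (-2.2)·(-2.2) + (0.8)·(0.8) + (-0.2)·(-0.2)) / 4 = 8.8/4 = 2.2
  S[V,W] = ((-0.2)·(-1) + (1.8)·(-2) + (-2.2)·(2) + (0.8)·(3) + (-0.2)·(-2)) / 4 = -5/4 = -1.25
  S[W,W] = ((-1)·(-1) + (-2)·(-2) + (2)·(2) + (3)·(3) + (-2)·(-2)) / 4 = 22/4 = 5.5

S is symmetric (S[j,i] = S[i,j]). Assembling:

S = [[1.8, -0.4, -2.25],
 [-0.4, 2.2, -1.25],
 [-2.25, -1.25, 5.5]]


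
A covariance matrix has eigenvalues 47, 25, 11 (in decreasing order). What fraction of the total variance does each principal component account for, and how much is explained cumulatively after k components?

Step 1 — total variance = trace(Sigma) = Σ λ_i = 47 + 25 + 11 = 83.

Step 2 — fraction explained by component i = λ_i / Σ λ:
  PC1: 47/83 = 0.5663
  PC2: 25/83 = 0.3012
  PC3: 11/83 = 0.1325

Step 3 — cumulative fraction after k components = (λ_1 + ... + λ_k) / Σ λ:
  k = 1: 47/83 = 0.5663
  k = 2: (47 + 25)/83 = 72/83 = 0.8675
  k = 3: (47 + 25 + 11)/83 = 83/83 = 1

Summary (fraction, with percent):

explained: PC1 0.5663 (56.63%), PC2 0.3012 (30.12%), PC3 0.1325 (13.25%);  cumulative: 0.5663, 0.8675, 1


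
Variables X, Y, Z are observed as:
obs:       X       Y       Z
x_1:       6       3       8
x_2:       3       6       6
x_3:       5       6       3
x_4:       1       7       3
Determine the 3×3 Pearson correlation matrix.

Step 1 — column means:
  mean(X) = (6 + 3 + 5 + 1) / 4 = 15/4 = 3.75
  mean(Y) = (3 + 6 + 6 + 7) / 4 = 22/4 = 5.5
  mean(Z) = (8 + 6 + 3 + 3) / 4 = 20/4 = 5

Step 2 — sample variances and covariances s[i,j] = (1/(n-1)) · Σ_k (x_{k,i} - mean_i) · (x_{k,j} - mean_j), with n-1 = 3:
  s[X,X] = ((2.25)·(2.25) + (-0.75)·(-0.75) + (1.25)·(1.25) + (-2.75)·(-2.75)) / 3 = 14.75/3 = 4.9167
  s[X,Y] = ((2.25)·(-2.5) + (-0.75)·(0.5) + (1.25)·(0.5) + (-2.75)·(1.5)) / 3 = -9.5/3 = -3.1667
  s[X,Z] = ((2.25)·(3) + (-0.75)·(1) + (1.25)·(-2) + (-2.75)·(-2)) / 3 = 9/3 = 3
  s[Y,Y] = ((-2.5)·(-2.5) + (0.5)·(0.5) + (0.5)·(0.5) + (1.5)·(1.5)) / 3 = 9/3 = 3
  s[Y,Z] = ((-2.5)·(3) + (0.5)·(1) + (0.5)·(-2) + (1.5)·(-2)) / 3 = -11/3 = -3.6667
  s[Z,Z] = ((3)·(3) + (1)·(1) + (-2)·(-2) + (-2)·(-2)) / 3 = 18/3 = 6
  Sample standard deviations s_i = √(s[i,i]):
  s(X) = √(4.9167) = 2.2174
  s(Y) = √(3) = 1.7321
  s(Z) = √(6) = 2.4495

Step 3 — r_{ij} = s_{ij} / (s_i · s_j):
  r[X,X] = 1 (diagonal).
  r[X,Y] = -3.1667 / (2.2174 · 1.7321) = -3.1667 / 3.8406 = -0.8245
  r[X,Z] = 3 / (2.2174 · 2.4495) = 3 / 5.4314 = 0.5523
  r[Y,Y] = 1 (diagonal).
  r[Y,Z] = -3.6667 / (1.7321 · 2.4495) = -3.6667 / 4.2426 = -0.8642
  r[Z,Z] = 1 (diagonal).

R is symmetric with unit diagonal. Assembling:

R = [[1, -0.8245, 0.5523],
 [-0.8245, 1, -0.8642],
 [0.5523, -0.8642, 1]]


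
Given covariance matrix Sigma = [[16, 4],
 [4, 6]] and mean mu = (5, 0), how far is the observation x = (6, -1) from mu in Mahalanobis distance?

Step 1 — centre the observation: (x - mu) = (1, -1).

Step 2 — invert Sigma. det(Sigma) = 16·6 - (4)² = 80.
  Sigma^{-1} = (1/det) · [[d, -b], [-b, a]] = [[0.075, -0.05],
 [-0.05, 0.2]].

Step 3 — form the quadratic (x - mu)^T · Sigma^{-1} · (x - mu):
  Sigma^{-1} · (x - mu) = (0.125, -0.25).
  (x - mu)^T · [Sigma^{-1} · (x - mu)] = (1)·(0.125) + (-1)·(-0.25) = 0.375.

Step 4 — take square root: d = √(0.375) ≈ 0.6124.

d(x, mu) = √(0.375) ≈ 0.6124
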